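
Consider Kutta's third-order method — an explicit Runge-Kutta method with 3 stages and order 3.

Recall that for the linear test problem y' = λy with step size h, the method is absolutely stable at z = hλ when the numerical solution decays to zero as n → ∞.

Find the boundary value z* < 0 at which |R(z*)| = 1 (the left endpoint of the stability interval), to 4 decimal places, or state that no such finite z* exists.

With y'=λy (z=hλ):
  order 3, 3-stage ⇒ R(z)=1+z+z^2/2+z^3/6
  (e.g. R(-0.72)=0.47699, |R|=0.47699)

Boundary: |R(x)|=1, x<0.
x=-0.72: |R|=0.4770
|R(-2.6)|=1.1493 |R(-1.5)|=0.0625 |R(-0.95)|=0.3584
Bisect:
  x_lo=-2.8405 |R|=1.6260  x_hi=-0.0554 |R|=0.9461
  mid=-1.44798 |R|=0.09436 →hi
  mid=-2.14424 |R|=0.48847 →hi
  mid=-2.49237 |R|=0.96681 →hi
  mid=-2.66644 |R|=1.27117 →lo
  mid=-2.57940 |R|=1.11301 →lo
  mid=-2.53589 |R|=1.03846 →lo
  mid=-2.51413 |R|=1.00228 →lo
  ...
  [-2.51277,-2.51260] ⇒ x*=-2.5127
Interval (-2.5127, 0).

z* = -2.5127.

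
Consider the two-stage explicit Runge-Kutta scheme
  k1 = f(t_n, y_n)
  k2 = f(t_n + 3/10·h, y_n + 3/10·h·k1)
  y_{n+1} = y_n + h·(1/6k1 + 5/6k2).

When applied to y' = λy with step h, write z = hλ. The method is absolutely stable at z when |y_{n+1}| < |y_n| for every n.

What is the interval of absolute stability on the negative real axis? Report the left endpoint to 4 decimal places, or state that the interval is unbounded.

z∈(-4.0000,0).

Test eqn y'=λy, z=hλ:
  k1=λy_n ⇒ h·k1=z·y_n;  k2=λ(1+3/10z)y_n ⇒ h·k2=z(1+3/10z)y_n
  y_{n+1}/y_n = 1 + 1/6z + 5/6z(1+3/10z) = 1 + z + 1/4z²
  R(z) = 1 + z + 1/4z².

Need |R(x)|<1, x<0.
x=-0.39: |R|=0.6480
R=1: x+1/4x²=0 ⇒ x=−4=-4.0000; min R=1−1/(4·1/4)=0.0000>−1
Confirm numerically:
  x=-2.947: |R|=0.22420 <1
  x=-2.034: |R|=0.00029 <1
  x=-1.679: |R|=0.02576 <1
  x=-4.498: |R|=1.56000 >1
  x=-4.106: |R|=1.10881 >1
So |R|<1 on (-4.0000, 0).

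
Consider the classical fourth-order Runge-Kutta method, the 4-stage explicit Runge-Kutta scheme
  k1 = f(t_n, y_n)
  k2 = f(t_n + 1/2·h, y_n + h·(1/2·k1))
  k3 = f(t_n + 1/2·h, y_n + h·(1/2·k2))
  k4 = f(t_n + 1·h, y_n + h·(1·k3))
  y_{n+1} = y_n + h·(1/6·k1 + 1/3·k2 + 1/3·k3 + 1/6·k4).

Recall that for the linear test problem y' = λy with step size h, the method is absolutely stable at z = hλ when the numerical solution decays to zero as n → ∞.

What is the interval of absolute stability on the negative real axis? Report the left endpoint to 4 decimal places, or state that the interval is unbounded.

(-2.7853, 0).

With y'=λy (z=hλ):
  order 4, 4-stage ⇒ R(z)=1+z+z^2/2+z^3/6+z^4/24
  (e.g. R(-1.39)=0.28399, |R|=0.28399)

Find x<0 with |R(x)|<1.
x=-1.39: |R|=0.2840
|R(-1.35)|=0.2896 |R(-1.32)|=0.2944 |R(-1.06)|=0.3559
Bisect:
  x_lo=-3.4600 |R|=2.5939  x_hi=-0.3213 |R|=0.7253
  mid=-1.89065 |R|=0.30265 →hi
  mid=-2.67534 |R|=0.84649 →hi
  mid=-3.06769 |R|=1.51621 →lo
  mid=-2.87152 |R|=1.13797 →lo
  mid=-2.77343 |R|=0.98226 →hi
  mid=-2.82247 |R|=1.05752 →lo
  mid=-2.79795 |R|=1.01925 →lo
  mid=-2.78569 |R|=1.00060 →lo
  mid=-2.77956 |R|=0.99139 →hi
  ...
  [-2.78531,-2.78512] ⇒ x*=-2.7853
Interval (-2.7853, 0).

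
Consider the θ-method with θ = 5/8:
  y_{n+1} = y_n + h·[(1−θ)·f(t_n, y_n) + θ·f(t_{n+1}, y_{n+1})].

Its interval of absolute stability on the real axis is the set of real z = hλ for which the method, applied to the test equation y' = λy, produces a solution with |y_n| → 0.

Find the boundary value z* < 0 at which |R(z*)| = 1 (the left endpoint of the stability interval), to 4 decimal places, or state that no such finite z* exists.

unbounded; (−∞, 0).

On y'=λy, z=hλ:
  y_{n+1} = y_n + z·[3/8·y_n + 5/8·y_{n+1}] ⇒ (1 − 5/8z)y_{n+1} = (1 + 3/8z)y_n
  ⇒ R(z) = (1 + 3/8z)/(1 − 5/8z).

Need |R(x)|<1, x<0.
x=-1.79: |R|=0.1552
x=-2: |R|=0.1111
x=-10: |R|=0.3793
x=-100: |R|=0.5748
θ=5/8≥1/2 ⇒ |1+3/8x|<|1−5/8x| ∀x<0 ⇒ unbounded interval.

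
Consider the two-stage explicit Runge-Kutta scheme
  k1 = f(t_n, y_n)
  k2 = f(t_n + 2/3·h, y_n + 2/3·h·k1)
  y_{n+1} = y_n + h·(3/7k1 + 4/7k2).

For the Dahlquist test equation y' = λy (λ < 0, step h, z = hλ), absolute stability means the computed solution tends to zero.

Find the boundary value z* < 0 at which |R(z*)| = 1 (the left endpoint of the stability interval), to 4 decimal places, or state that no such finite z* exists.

On y'=λy, z=hλ:
  k1=λy_n ⇒ h·k1=z·y_n;  k2=λ(1+2/3z)y_n ⇒ h·k2=z(1+2/3z)y_n
  y_{n+1}/y_n = 1 + 3/7z + 4/7z(1+2/3z) = 1 + z + 8/21z²
  R(z) = 1 + z + 8/21z².

Boundary: |R(x)|=1, x<0.
x=-0.78: |R|=0.4518
R=1: x+8/21x²=0 ⇒ x=−21/8=-2.6250; min R=1−1/(4·8/21)=0.3438>−1
Confirm numerically:
  x=-2.513: |R|=0.89278 <1
  x=-2.319: |R|=0.72967 <1
  x=-2.221: |R|=0.65818 <1
  x=-3.173: |R|=1.66240 >1
  x=-2.986: |R|=1.41065 >1
  x=-2.765: |R|=1.14747 >1
So |R|<1 on (-2.6250, 0).

z* = -2.6250.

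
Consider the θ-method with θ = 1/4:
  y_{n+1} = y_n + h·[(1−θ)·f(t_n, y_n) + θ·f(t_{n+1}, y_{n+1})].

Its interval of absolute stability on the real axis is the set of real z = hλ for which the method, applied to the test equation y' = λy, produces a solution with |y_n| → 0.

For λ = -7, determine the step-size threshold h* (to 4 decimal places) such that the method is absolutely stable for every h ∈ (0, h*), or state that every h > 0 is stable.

(-4.0000,0); λ=-7 ⇒ h* = (4)/7 = 0.5714.

Test eqn y'=λy, z=hλ:
  y_{n+1} = y_n + z·[3/4·y_n + 1/4·y_{n+1}] ⇒ (1 − 1/4z)y_{n+1} = (1 + 3/4z)y_n
  Hence R(z) = (1 + 3/4z)/(1 − 1/4z).

Need |R(x)|<1, x<0.
x=-0.38: |R|=0.6530
R=−1: 1+3/4x = −1+1/4x ⇒ -1/2x=2 ⇒ x=2/(-1/2)=-4.0000
Confirm numerically:
  x=-3.639: |R|=0.90549 <1
  x=-3.450: |R|=0.85235 <1
  x=-2.422: |R|=0.50856 <1
  x=-1.927: |R|=0.30049 <1
  x=-4.466: |R|=1.11009 >1
  x=-4.023: |R|=1.00573 >1
Interval (-4.0000, 0).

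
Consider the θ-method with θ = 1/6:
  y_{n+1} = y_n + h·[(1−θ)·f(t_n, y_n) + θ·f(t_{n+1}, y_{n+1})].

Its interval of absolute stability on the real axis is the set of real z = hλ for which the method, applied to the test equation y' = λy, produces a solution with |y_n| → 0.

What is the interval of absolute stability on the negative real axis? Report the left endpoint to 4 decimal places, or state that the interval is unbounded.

z∈(-3.0000,0).

Test eqn y'=λy, z=hλ:
  y_{n+1} = y_n + z·[5/6·y_n + 1/6·y_{n+1}] ⇒ (1 − 1/6z)y_{n+1} = (1 + 5/6z)y_n
  so R(z) = (1 + 5/6z)/(1 − 1/6z).

Need |R(x)|<1, x<0.
x=-0.67: |R|=0.3973
R=−1: 1+5/6x = −1+1/6x ⇒ -2/3x=2 ⇒ x=2/(-2/3)=-3.0000
Confirm numerically:
  x=-2.562: |R|=0.79537 <1
  x=-1.956: |R|=0.47511 <1
  x=-1.685: |R|=0.31555 <1
  x=-1.297: |R|=0.06647 <1
  x=-3.237: |R|=1.10263 >1
  x=-3.184: |R|=1.08014 >1
Stable set (-3.0000, 0).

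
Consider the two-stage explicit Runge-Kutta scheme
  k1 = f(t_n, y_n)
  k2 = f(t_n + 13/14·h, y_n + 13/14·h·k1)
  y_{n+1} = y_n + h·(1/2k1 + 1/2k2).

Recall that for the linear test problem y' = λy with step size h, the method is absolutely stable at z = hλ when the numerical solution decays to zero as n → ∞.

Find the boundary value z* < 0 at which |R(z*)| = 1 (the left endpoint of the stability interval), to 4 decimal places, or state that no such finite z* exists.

z* = -2.1538.

With y'=λy (z=hλ):
  k1=λy_n ⇒ h·k1=z·y_n;  k2=λ(1+13/14z)y_n ⇒ h·k2=z(1+13/14z)y_n
  y_{n+1}/y_n = 1 + 1/2z + 1/2z(1+13/14z) = 1 + z + 13/28z²
  Hence R(z) = 1 + z + 13/28z².

Find x<0 with |R(x)|<1.
x=-1.12: |R|=0.4624
R=1: x+13/28x²=0 ⇒ x=−28/13=-2.1538; min R=1−1/(4·13/28)=0.4615>−1
Confirm numerically:
  x=-1.489: |R|=0.54038 <1
  x=-1.260: |R|=0.47710 <1
  x=-1.141: |R|=0.46344 <1
  x=-2.729: |R|=1.72874 >1
  x=-2.532: |R|=1.44455 >1
  x=-2.274: |R|=1.12686 >1
Stable set (-2.1538, 0).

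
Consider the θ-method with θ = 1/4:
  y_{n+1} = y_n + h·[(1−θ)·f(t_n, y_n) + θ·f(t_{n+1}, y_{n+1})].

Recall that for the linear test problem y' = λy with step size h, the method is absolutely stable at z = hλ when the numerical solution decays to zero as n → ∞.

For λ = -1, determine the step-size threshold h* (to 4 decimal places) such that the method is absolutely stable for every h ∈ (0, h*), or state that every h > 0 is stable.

On y'=λy, z=hλ:
  y_{n+1} = y_n + z·[3/4·y_n + 1/4·y_{n+1}] ⇒ (1 − 1/4z)y_{n+1} = (1 + 3/4z)y_n
  R(z) = (1 + 3/4z)/(1 − 1/4z).

Solve |R(x)|<1 on ℝ⁻.
x=-1.78: |R|=0.2318
R=−1: 1+3/4x = −1+1/4x ⇒ -1/2x=2 ⇒ x=2/(-1/2)=-4.0000
Confirm numerically:
  x=-2.878: |R|=0.67374 <1
  x=-2.731: |R|=0.62294 <1
  x=-2.289: |R|=0.45588 <1
  x=-4.431: |R|=1.10224 >1
  x=-4.337: |R|=1.08084 >1
  x=-4.316: |R|=1.07600 >1
Interval (-4.0000, 0).

(-4.0000,0); λ=-1 ⇒ h* = (4)/1 = 4.0000.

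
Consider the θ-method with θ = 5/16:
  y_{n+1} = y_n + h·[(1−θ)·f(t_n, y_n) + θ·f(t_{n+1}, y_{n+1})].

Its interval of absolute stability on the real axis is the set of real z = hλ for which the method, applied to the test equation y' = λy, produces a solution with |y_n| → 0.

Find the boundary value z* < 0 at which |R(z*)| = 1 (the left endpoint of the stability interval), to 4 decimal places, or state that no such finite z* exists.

left endpoint -5.3333.

Set f=λy, z=hλ:
  y_{n+1} = y_n + z·[11/16·y_n + 5/16·y_{n+1}] ⇒ (1 − 5/16z)y_{n+1} = (1 + 11/16z)y_n
  so R(z) = (1 + 11/16z)/(1 − 5/16z).

Boundary: |R(x)|=1, x<0.
x=-0.4: |R|=0.6444
R=−1: 1+11/16x = −1+5/16x ⇒ -3/8x=2 ⇒ x=2/(-3/8)=-5.3333
Confirm numerically:
  x=-5.271: |R|=0.99117 <1
  x=-4.754: |R|=0.91260 <1
  x=-3.085: |R|=0.57072 <1
  x=-2.775: |R|=0.48619 <1
  x=-5.732: |R|=1.05356 >1
  x=-5.638: |R|=1.04137 >1
  x=-5.499: |R|=1.02285 >1
Interval (-5.3333, 0).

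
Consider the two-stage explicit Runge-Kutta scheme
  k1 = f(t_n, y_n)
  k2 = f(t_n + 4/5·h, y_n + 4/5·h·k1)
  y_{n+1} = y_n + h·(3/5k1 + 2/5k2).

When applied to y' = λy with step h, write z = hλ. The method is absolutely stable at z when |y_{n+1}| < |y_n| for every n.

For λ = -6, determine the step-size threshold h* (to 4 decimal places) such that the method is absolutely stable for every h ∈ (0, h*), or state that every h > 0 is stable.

On y'=λy, z=hλ:
  k1=λy_n ⇒ h·k1=z·y_n;  k2=λ(1+4/5z)y_n ⇒ h·k2=z(1+4/5z)y_n
  y_{n+1}/y_n = 1 + 3/5z + 2/5z(1+4/5z) = 1 + z + 8/25z²
  Hence R(z) = 1 + z + 8/25z².

Find x<0 with |R(x)|<1.
x=-0.65: |R|=0.4852
R=1: x+8/25x²=0 ⇒ x=−25/8=-3.1250; min R=1−1/(4·8/25)=0.2188>−1
Confirm numerically:
  x=-2.669: |R|=0.61054 <1
  x=-2.393: |R|=0.43946 <1
  x=-1.888: |R|=0.25265 <1
  x=-3.645: |R|=1.60653 >1
  x=-3.559: |R|=1.49427 >1
Interval (-3.1250, 0).

(-3.1250,0); λ=-6 ⇒ h* = (25/8)/6 = 0.5208.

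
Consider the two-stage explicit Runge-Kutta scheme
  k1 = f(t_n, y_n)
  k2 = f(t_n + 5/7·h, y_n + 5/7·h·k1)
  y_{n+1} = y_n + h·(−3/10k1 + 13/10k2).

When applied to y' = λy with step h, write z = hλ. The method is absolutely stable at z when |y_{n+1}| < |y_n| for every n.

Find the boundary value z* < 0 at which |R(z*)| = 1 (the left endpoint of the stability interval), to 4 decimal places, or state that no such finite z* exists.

Test eqn y'=λy, z=hλ:
  k1=λy_n ⇒ h·k1=z·y_n;  k2=λ(1+5/7z)y_n ⇒ h·k2=z(1+5/7z)y_n
  y_{n+1}/y_n = 1 − 3/10z + 13/10z(1+5/7z) = 1 + z + 13/14z²
  so R(z) = 1 + z + 13/14z².

Boundary: |R(x)|=1, x<0.
x=-0.95: |R|=0.8880
R=1: x+13/14x²=0 ⇒ x=−14/13=-1.0769; min R=1−1/(4·13/14)=0.7308>−1
Confirm numerically:
  x=-0.667: |R|=0.74611 <1
  x=-0.507: |R|=0.73169 <1
  x=-0.463: |R|=0.73606 <1
  x=-0.456: |R|=0.73708 <1
  x=-1.595: |R|=1.76731 >1
  x=-1.555: |R|=1.69031 >1
  x=-1.256: |R|=1.20885 >1
Interval (-1.0769, 0).

left endpoint -1.0769.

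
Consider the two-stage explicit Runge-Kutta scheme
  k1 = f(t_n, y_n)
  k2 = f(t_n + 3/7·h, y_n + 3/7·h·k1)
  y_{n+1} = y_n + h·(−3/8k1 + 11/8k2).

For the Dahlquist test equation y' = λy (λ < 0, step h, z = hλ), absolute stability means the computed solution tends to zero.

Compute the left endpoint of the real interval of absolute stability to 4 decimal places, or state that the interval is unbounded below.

left endpoint -1.6970.

Test eqn y'=λy, z=hλ:
  k1=λy_n ⇒ h·k1=z·y_n;  k2=λ(1+3/7z)y_n ⇒ h·k2=z(1+3/7z)y_n
  y_{n+1}/y_n = 1 − 3/8z + 11/8z(1+3/7z) = 1 + z + 33/56z²
  R(z) = 1 + z + 33/56z².

Need |R(x)|<1, x<0.
x=-1.48: |R|=0.8108
R=1: x+33/56x²=0 ⇒ x=−56/33=-1.6970; min R=1−1/(4·33/56)=0.5758>−1
Confirm numerically:
  x=-1.604: |R|=0.91212 <1
  x=-1.406: |R|=0.75892 <1
  x=-0.814: |R|=0.57646 <1
  x=-0.719: |R|=0.58564 <1
  x=-2.198: |R|=1.64896 >1
  x=-1.736: |R|=1.03993 >1
Interval (-1.6970, 0).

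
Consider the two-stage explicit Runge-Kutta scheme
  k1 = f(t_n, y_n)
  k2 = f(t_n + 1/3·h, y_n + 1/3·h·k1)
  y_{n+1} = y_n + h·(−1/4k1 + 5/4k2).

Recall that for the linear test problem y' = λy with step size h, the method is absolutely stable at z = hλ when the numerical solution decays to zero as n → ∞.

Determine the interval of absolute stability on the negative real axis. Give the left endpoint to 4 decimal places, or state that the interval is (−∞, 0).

On y'=λy, z=hλ:
  k1=λy_n ⇒ h·k1=z·y_n;  k2=λ(1+1/3z)y_n ⇒ h·k2=z(1+1/3z)y_n
  y_{n+1}/y_n = 1 − 1/4z + 5/4z(1+1/3z) = 1 + z + 5/12z²
  so R(z) = 1 + z + 5/12z².

Boundary: |R(x)|=1, x<0.
x=-0.34: |R|=0.7082
R=1: x+5/12x²=0 ⇒ x=−12/5=-2.4000; min R=1−1/(4·5/12)=0.4000>−1
Confirm numerically:
  x=-1.886: |R|=0.59608 <1
  x=-1.553: |R|=0.45192 <1
  x=-1.418: |R|=0.41980 <1
  x=-2.964: |R|=1.69654 >1
  x=-2.848: |R|=1.53163 >1
  x=-2.640: |R|=1.26400 >1
So |R|<1 on (-2.4000, 0).

(-2.4000, 0).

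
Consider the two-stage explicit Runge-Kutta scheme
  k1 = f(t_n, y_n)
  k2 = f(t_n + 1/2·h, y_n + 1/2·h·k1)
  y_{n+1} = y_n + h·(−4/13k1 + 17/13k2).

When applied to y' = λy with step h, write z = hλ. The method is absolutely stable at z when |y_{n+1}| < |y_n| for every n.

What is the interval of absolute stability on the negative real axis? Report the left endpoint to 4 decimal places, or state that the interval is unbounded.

z∈(-1.5294,0).

Test eqn y'=λy, z=hλ:
  k1=λy_n ⇒ h·k1=z·y_n;  k2=λ(1+1/2z)y_n ⇒ h·k2=z(1+1/2z)y_n
  y_{n+1}/y_n = 1 − 4/13z + 17/13z(1+1/2z) = 1 + z + 17/26z²
  R(z) = 1 + z + 17/26z².

Boundary: |R(x)|=1, x<0.
x=-1.45: |R|=0.9247
R=1: x+17/26x²=0 ⇒ x=−26/17=-1.5294; min R=1−1/(4·17/26)=0.6176>−1
Confirm numerically:
  x=-1.404: |R|=0.88487 <1
  x=-1.297: |R|=0.80291 <1
  x=-1.111: |R|=0.69606 <1
  x=-1.924: |R|=1.49639 >1
  x=-1.699: |R|=1.18839 >1
Stable set (-1.5294, 0).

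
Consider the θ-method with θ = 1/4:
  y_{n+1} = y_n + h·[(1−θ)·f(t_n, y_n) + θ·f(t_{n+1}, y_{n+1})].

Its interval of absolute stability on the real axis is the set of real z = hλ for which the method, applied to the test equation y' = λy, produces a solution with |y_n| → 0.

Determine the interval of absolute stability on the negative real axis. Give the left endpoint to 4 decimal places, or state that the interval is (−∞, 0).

With y'=λy (z=hλ):
  y_{n+1} = y_n + z·[3/4·y_n + 1/4·y_{n+1}] ⇒ (1 − 1/4z)y_{n+1} = (1 + 3/4z)y_n
  ⇒ R(z) = (1 + 3/4z)/(1 − 1/4z).

Solve |R(x)|<1 on ℝ⁻.
x=-0.65: |R|=0.4409
R=−1: 1+3/4x = −1+1/4x ⇒ -1/2x=2 ⇒ x=2/(-1/2)=-4.0000
Confirm numerically:
  x=-2.283: |R|=0.45345 <1
  x=-2.062: |R|=0.36061 <1
  x=-2.014: |R|=0.33954 <1
  x=-1.912: |R|=0.29364 <1
  x=-4.342: |R|=1.08199 >1
  x=-4.179: |R|=1.04377 >1
So |R|<1 on (-4.0000, 0).

(-4.0000, 0).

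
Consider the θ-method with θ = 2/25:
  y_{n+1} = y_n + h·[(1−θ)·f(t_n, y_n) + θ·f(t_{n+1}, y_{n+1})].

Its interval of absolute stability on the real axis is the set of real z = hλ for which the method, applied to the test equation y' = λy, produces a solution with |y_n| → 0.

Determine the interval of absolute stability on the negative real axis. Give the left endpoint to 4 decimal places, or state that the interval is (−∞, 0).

Test eqn y'=λy, z=hλ:
  y_{n+1} = y_n + z·[23/25·y_n + 2/25·y_{n+1}] ⇒ (1 − 2/25z)y_{n+1} = (1 + 23/25z)y_n
  so R(z) = (1 + 23/25z)/(1 − 2/25z).

Need |R(x)|<1, x<0.
x=-0.75: |R|=0.2925
R=−1: 1+23/25x = −1+2/25x ⇒ -21/25x=2 ⇒ x=2/(-21/25)=-2.3810
Confirm numerically:
  x=-2.087: |R|=0.78841 <1
  x=-1.579: |R|=0.40191 <1
  x=-1.464: |R|=0.31051 <1
  x=-2.805: |R|=1.29092 >1
  x=-2.750: |R|=1.25410 >1
  x=-2.742: |R|=1.24872 >1
Interval (-2.3810, 0).

(-2.3810, 0).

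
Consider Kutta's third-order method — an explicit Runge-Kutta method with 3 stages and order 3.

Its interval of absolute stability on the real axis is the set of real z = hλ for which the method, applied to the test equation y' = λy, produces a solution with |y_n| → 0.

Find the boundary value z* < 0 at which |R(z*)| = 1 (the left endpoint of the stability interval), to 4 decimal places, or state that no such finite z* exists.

left endpoint -2.5127.

On y'=λy, z=hλ:
  order 3, 3-stage ⇒ R(z)=1+z+z^2/2+z^3/6
  (e.g. R(-0.87)=0.39870, |R|=0.39870)

Boundary: |R(x)|=1, x<0.
x=-0.87: |R|=0.3987
|R(-2.41)|=0.8389 |R(-2.32)|=0.7100 |R(-0.65)|=0.5155
Bisect:
  x_lo=-3.1558 |R|=2.4145  x_hi=-0.1023 |R|=0.9028
  mid=-1.62906 |R|=0.02268 →hi
  mid=-2.39244 |R|=0.81285 →hi
  mid=-2.77413 |R|=1.48443 →lo
  mid=-2.58329 |R|=1.11981 →lo
  mid=-2.48786 |R|=0.95956 →hi
  mid=-2.53558 |R|=1.03793 →lo
  mid=-2.51172 |R|=0.99832 →hi
  mid=-2.52365 |R|=1.01802 →lo
  mid=-2.51768 |R|=1.00814 →lo
  ...
  [-2.51284,-2.51265] ⇒ x*=-2.5127
So |R|<1 on (-2.5127, 0).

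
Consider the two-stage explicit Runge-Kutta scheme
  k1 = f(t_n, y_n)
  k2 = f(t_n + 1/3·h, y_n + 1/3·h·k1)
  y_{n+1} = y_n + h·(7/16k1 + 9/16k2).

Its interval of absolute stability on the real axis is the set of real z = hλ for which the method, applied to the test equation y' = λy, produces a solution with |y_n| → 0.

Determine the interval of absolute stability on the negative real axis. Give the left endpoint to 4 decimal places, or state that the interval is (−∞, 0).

Set f=λy, z=hλ:
  k1=λy_n ⇒ h·k1=z·y_n;  k2=λ(1+1/3z)y_n ⇒ h·k2=z(1+1/3z)y_n
  y_{n+1}/y_n = 1 + 7/16z + 9/16z(1+1/3z) = 1 + z + 3/16z²
  Hence R(z) = 1 + z + 3/16z².

Need |R(x)|<1, x<0.
x=-1.14: |R|=0.1037
R=1: x+3/16x²=0 ⇒ x=−16/3=-5.3333; min R=1−1/(4·3/16)=-0.3333>−1
Confirm numerically:
  x=-5.293: |R|=0.95997 <1
  x=-4.051: |R|=0.02599 <1
  x=-2.872: |R|=0.32543 <1
  x=-2.572: |R|=0.33165 <1
  x=-5.906: |R|=1.63416 >1
  x=-5.810: |R|=1.51927 >1
Stable set (-5.3333, 0).

z∈(-5.3333,0).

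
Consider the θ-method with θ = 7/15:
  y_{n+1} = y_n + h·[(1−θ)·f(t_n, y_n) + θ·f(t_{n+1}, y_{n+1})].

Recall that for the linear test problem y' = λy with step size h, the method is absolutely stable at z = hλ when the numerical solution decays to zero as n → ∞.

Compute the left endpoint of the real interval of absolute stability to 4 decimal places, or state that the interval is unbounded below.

Test eqn y'=λy, z=hλ:
  y_{n+1} = y_n + z·[8/15·y_n + 7/15·y_{n+1}] ⇒ (1 − 7/15z)y_{n+1} = (1 + 8/15z)y_n
  R(z) = (1 + 8/15z)/(1 − 7/15z).

Boundary: |R(x)|=1, x<0.
x=-1.18: |R|=0.2390
R=−1: 1+8/15x = −1+7/15x ⇒ -1/15x=2 ⇒ x=2/(-1/15)=-30.0000
Confirm numerically:
  x=-29.264: |R|=0.99665 <1
  x=-26.826: |R|=0.98435 <1
  x=-19.530: |R|=0.93099 <1
  x=-13.939: |R|=0.85733 <1
  x=-30.469: |R|=1.00205 >1
  x=-30.177: |R|=1.00078 >1
Stable set (-30.0000, 0).

left endpoint -30.0000.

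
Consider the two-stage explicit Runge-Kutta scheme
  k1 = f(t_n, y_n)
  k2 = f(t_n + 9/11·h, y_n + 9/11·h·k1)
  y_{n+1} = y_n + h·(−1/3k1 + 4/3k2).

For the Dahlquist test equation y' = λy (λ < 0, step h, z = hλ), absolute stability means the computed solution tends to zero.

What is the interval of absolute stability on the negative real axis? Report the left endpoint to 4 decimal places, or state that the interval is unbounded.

(-0.9167, 0).

Test eqn y'=λy, z=hλ:
  k1=λy_n ⇒ h·k1=z·y_n;  k2=λ(1+9/11z)y_n ⇒ h·k2=z(1+9/11z)y_n
  y_{n+1}/y_n = 1 − 1/3z + 4/3z(1+9/11z) = 1 + z + 12/11z²
  ⇒ R(z) = 1 + z + 12/11z².

Find x<0 with |R(x)|<1.
x=-1.24: |R|=1.4374
R=1: x+12/11x²=0 ⇒ x=−11/12=-0.9167; min R=1−1/(4·12/11)=0.7708>−1
Confirm numerically:
  x=-0.865: |R|=0.95125 <1
  x=-0.650: |R|=0.81091 <1
  x=-0.612: |R|=0.79659 <1
  x=-0.581: |R|=0.78725 <1
  x=-1.419: |R|=1.77761 >1
  x=-1.066: |R|=1.17366 >1
So |R|<1 on (-0.9167, 0).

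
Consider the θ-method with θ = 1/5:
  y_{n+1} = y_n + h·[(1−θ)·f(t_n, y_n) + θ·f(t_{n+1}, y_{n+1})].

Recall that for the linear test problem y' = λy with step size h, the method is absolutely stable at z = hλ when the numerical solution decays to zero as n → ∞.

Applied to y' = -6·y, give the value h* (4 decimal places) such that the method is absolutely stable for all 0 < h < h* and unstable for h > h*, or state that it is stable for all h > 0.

With y'=λy (z=hλ):
  y_{n+1} = y_n + z·[4/5·y_n + 1/5·y_{n+1}] ⇒ (1 − 1/5z)y_{n+1} = (1 + 4/5z)y_n
  ⇒ R(z) = (1 + 4/5z)/(1 − 1/5z).

Need |R(x)|<1, x<0.
x=-1.3: |R|=0.0317
R=−1: 1+4/5x = −1+1/5x ⇒ -3/5x=2 ⇒ x=2/(-3/5)=-3.3333
Confirm numerically:
  x=-2.825: |R|=0.80511 <1
  x=-2.709: |R|=0.75704 <1
  x=-2.487: |R|=0.66088 <1
  x=-1.699: |R|=0.26810 <1
  x=-3.819: |R|=1.16521 >1
  x=-3.637: |R|=1.10548 >1
So |R|<1 on (-3.3333, 0).

(-3.3333,0); λ=-6 ⇒ h* = (10/3)/6 = 0.5556.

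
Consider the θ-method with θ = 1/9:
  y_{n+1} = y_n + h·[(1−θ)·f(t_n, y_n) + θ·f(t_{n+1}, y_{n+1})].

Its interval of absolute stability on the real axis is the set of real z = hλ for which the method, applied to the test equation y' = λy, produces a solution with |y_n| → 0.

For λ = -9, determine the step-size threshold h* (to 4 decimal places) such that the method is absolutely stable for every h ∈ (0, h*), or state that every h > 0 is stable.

Set f=λy, z=hλ:
  y_{n+1} = y_n + z·[8/9·y_n + 1/9·y_{n+1}] ⇒ (1 − 1/9z)y_{n+1} = (1 + 8/9z)y_n
  so R(z) = (1 + 8/9z)/(1 − 1/9z).

Solve |R(x)|<1 on ℝ⁻.
x=-1.8: |R|=0.5000
R=−1: 1+8/9x = −1+1/9x ⇒ -7/9x=2 ⇒ x=2/(-7/9)=-2.5714
Confirm numerically:
  x=-2.514: |R|=0.96509 <1
  x=-1.988: |R|=0.62832 <1
  x=-1.333: |R|=0.16104 <1
  x=-3.142: |R|=1.32894 >1
  x=-3.104: |R|=1.30800 >1
  x=-2.786: |R|=1.12744 >1
Interval (-2.5714, 0).

(-2.5714,0); λ=-9 ⇒ h* = (18/7)/9 = 0.2857.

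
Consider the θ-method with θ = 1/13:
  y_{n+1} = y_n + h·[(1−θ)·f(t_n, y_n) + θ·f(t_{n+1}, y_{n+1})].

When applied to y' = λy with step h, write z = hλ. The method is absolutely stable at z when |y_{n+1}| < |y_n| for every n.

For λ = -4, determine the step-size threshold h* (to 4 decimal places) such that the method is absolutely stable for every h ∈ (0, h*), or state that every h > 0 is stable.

(-2.3636,0); λ=-4 ⇒ h* = (26/11)/4 = 0.5909.

With y'=λy (z=hλ):
  y_{n+1} = y_n + z·[12/13·y_n + 1/13·y_{n+1}] ⇒ (1 − 1/13z)y_{n+1} = (1 + 12/13z)y_n
  Hence R(z) = (1 + 12/13z)/(1 − 1/13z).

Find x<0 with |R(x)|<1.
x=-0.33: |R|=0.6782
R=−1: 1+12/13x = −1+1/13x ⇒ -11/13x=2 ⇒ x=2/(-11/13)=-2.3636
Confirm numerically:
  x=-2.166: |R|=0.85665 <1
  x=-2.067: |R|=0.78343 <1
  x=-1.970: |R|=0.71075 <1
  x=-1.135: |R|=0.04386 <1
  x=-2.889: |R|=1.36371 >1
  x=-2.460: |R|=1.06856 >1
Stable set (-2.3636, 0).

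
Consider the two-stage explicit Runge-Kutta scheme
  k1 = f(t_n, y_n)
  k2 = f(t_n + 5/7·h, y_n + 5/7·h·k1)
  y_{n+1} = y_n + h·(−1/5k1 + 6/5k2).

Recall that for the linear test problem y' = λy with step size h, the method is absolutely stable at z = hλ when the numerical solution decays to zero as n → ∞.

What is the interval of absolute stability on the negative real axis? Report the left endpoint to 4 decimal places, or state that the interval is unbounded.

z∈(-1.1667,0).

Test eqn y'=λy, z=hλ:
  k1=λy_n ⇒ h·k1=z·y_n;  k2=λ(1+5/7z)y_n ⇒ h·k2=z(1+5/7z)y_n
  y_{n+1}/y_n = 1 − 1/5z + 6/5z(1+5/7z) = 1 + z + 6/7z²
  ⇒ R(z) = 1 + z + 6/7z².

Need |R(x)|<1, x<0.
x=-0.86: |R|=0.7739
R=1: x+6/7x²=0 ⇒ x=−7/6=-1.1667; min R=1−1/(4·6/7)=0.7083>−1
Confirm numerically:
  x=-0.809: |R|=0.75198 <1
  x=-0.704: |R|=0.72081 <1
  x=-0.559: |R|=0.70884 <1
  x=-1.678: |R|=1.73544 >1
  x=-1.415: |R|=1.30119 >1
  x=-1.325: |R|=1.17982 >1
Stable set (-1.1667, 0).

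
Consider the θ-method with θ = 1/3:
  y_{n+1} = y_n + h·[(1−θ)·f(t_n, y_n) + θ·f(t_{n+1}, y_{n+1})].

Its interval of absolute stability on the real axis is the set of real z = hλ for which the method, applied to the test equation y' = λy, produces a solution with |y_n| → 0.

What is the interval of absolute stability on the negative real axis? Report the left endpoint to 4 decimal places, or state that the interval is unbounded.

On y'=λy, z=hλ:
  y_{n+1} = y_n + z·[2/3·y_n + 1/3·y_{n+1}] ⇒ (1 − 1/3z)y_{n+1} = (1 + 2/3z)y_n
  Hence R(z) = (1 + 2/3z)/(1 − 1/3z).

Need |R(x)|<1, x<0.
x=-0.89: |R|=0.3136
R=−1: 1+2/3x = −1+1/3x ⇒ -1/3x=2 ⇒ x=2/(-1/3)=-6.0000
Confirm numerically:
  x=-5.694: |R|=0.96480 <1
  x=-4.437: |R|=0.78983 <1
  x=-3.098: |R|=0.52411 <1
  x=-6.475: |R|=1.05013 >1
  x=-6.202: |R|=1.02195 >1
Stable set (-6.0000, 0).

z∈(-6.0000,0).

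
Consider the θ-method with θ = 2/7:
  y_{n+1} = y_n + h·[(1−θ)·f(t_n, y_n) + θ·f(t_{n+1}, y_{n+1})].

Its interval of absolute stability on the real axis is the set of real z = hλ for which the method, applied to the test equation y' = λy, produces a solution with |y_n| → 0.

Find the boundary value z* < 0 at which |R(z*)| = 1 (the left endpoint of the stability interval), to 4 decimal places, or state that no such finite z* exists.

With y'=λy (z=hλ):
  y_{n+1} = y_n + z·[5/7·y_n + 2/7·y_{n+1}] ⇒ (1 − 2/7z)y_{n+1} = (1 + 5/7z)y_n
  ⇒ R(z) = (1 + 5/7z)/(1 − 2/7z).

Solve |R(x)|<1 on ℝ⁻.
x=-1.25: |R|=0.0789
R=−1: 1+5/7x = −1+2/7x ⇒ -3/7x=2 ⇒ x=2/(-3/7)=-4.6667
Confirm numerically:
  x=-4.249: |R|=0.91915 <1
  x=-2.613: |R|=0.49607 <1
  x=-2.504: |R|=0.45969 <1
  x=-4.971: |R|=1.05389 >1
  x=-4.846: |R|=1.03223 >1
  x=-4.822: |R|=1.02800 >1
Interval (-4.6667, 0).

z* = -4.6667.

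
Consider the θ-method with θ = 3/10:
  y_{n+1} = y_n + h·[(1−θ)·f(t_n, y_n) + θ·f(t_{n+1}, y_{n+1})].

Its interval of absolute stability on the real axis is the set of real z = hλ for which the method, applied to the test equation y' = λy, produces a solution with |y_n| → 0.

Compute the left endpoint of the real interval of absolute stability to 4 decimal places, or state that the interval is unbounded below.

left endpoint -5.0000.

Test eqn y'=λy, z=hλ:
  y_{n+1} = y_n + z·[7/10·y_n + 3/10·y_{n+1}] ⇒ (1 − 3/10z)y_{n+1} = (1 + 7/10z)y_n
  so R(z) = (1 + 7/10z)/(1 − 3/10z).

Need |R(x)|<1, x<0.
x=-0.63: |R|=0.4701
R=−1: 1+7/10x = −1+3/10x ⇒ -2/5x=2 ⇒ x=2/(-2/5)=-5.0000
Confirm numerically:
  x=-4.900: |R|=0.98381 <1
  x=-4.578: |R|=0.92888 <1
  x=-4.327: |R|=0.88286 <1
  x=-2.061: |R|=0.27356 <1
  x=-5.471: |R|=1.07133 >1
  x=-5.176: |R|=1.02758 >1
So |R|<1 on (-5.0000, 0).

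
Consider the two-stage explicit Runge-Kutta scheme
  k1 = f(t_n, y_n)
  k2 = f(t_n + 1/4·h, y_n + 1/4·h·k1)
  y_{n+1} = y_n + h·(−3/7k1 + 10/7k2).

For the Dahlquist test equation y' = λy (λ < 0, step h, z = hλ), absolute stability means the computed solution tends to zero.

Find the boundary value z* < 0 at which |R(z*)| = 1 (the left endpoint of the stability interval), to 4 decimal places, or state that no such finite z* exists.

z* = -2.8000.

With y'=λy (z=hλ):
  k1=λy_n ⇒ h·k1=z·y_n;  k2=λ(1+1/4z)y_n ⇒ h·k2=z(1+1/4z)y_n
  y_{n+1}/y_n = 1 − 3/7z + 10/7z(1+1/4z) = 1 + z + 5/14z²
  so R(z) = 1 + z + 5/14z².

Boundary: |R(x)|=1, x<0.
x=-1.59: |R|=0.3129
R=1: x+5/14x²=0 ⇒ x=−14/5=-2.8000; min R=1−1/(4·5/14)=0.3000>−1
Confirm numerically:
  x=-1.617: |R|=0.31682 <1
  x=-1.470: |R|=0.30175 <1
  x=-1.134: |R|=0.32527 <1
  x=-3.307: |R|=1.59880 >1
  x=-3.235: |R|=1.50258 >1
  x=-2.854: |R|=1.05504 >1
Stable set (-2.8000, 0).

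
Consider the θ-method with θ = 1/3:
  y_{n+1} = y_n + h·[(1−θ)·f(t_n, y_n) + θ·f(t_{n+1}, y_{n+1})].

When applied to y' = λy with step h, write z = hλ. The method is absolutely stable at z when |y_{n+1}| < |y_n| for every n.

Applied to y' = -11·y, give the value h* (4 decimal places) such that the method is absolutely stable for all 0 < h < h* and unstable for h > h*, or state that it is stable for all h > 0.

(-6.0000,0); λ=-11 ⇒ h* = (6)/11 = 0.5455.

On y'=λy, z=hλ:
  y_{n+1} = y_n + z·[2/3·y_n + 1/3·y_{n+1}] ⇒ (1 − 1/3z)y_{n+1} = (1 + 2/3z)y_n
  so R(z) = (1 + 2/3z)/(1 − 1/3z).

Boundary: |R(x)|=1, x<0.
x=-0.66: |R|=0.4590
R=−1: 1+2/3x = −1+1/3x ⇒ -1/3x=2 ⇒ x=2/(-1/3)=-6.0000
Confirm numerically:
  x=-4.972: |R|=0.87105 <1
  x=-4.862: |R|=0.85525 <1
  x=-3.985: |R|=0.71152 <1
  x=-3.325: |R|=0.57708 <1
  x=-6.385: |R|=1.04102 >1
  x=-6.178: |R|=1.01939 >1
So |R|<1 on (-6.0000, 0).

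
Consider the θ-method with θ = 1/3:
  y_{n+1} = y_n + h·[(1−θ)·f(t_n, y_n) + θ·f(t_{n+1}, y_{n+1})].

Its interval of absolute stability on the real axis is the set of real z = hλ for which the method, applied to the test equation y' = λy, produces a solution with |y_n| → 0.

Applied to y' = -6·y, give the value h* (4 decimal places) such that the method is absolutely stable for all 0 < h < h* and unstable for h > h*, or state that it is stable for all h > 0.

On y'=λy, z=hλ:
  y_{n+1} = y_n + z·[2/3·y_n + 1/3·y_{n+1}] ⇒ (1 − 1/3z)y_{n+1} = (1 + 2/3z)y_n
  R(z) = (1 + 2/3z)/(1 − 1/3z).

Boundary: |R(x)|=1, x<0.
x=-0.46: |R|=0.6012
R=−1: 1+2/3x = −1+1/3x ⇒ -1/3x=2 ⇒ x=2/(-1/3)=-6.0000
Confirm numerically:
  x=-5.895: |R|=0.98820 <1
  x=-5.461: |R|=0.93630 <1
  x=-5.433: |R|=0.93276 <1
  x=-5.181: |R|=0.89989 <1
  x=-6.279: |R|=1.03007 >1
  x=-6.219: |R|=1.02376 >1
So |R|<1 on (-6.0000, 0).

(-6.0000,0); λ=-6 ⇒ h* = (6)/6 = 1.0000.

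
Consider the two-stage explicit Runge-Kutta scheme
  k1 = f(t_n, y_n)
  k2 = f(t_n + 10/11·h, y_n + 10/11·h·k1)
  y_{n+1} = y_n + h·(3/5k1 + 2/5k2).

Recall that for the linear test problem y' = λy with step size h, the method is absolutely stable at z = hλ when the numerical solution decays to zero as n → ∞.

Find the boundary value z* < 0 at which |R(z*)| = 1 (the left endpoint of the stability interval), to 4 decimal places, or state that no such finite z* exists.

left endpoint -2.7500.

Set f=λy, z=hλ:
  k1=λy_n ⇒ h·k1=z·y_n;  k2=λ(1+10/11z)y_n ⇒ h·k2=z(1+10/11z)y_n
  y_{n+1}/y_n = 1 + 3/5z + 2/5z(1+10/11z) = 1 + z + 4/11z²
  R(z) = 1 + z + 4/11z².

Need |R(x)|<1, x<0.
x=-0.33: |R|=0.7096
R=1: x+4/11x²=0 ⇒ x=−11/4=-2.7500; min R=1−1/(4·4/11)=0.3125>−1
Confirm numerically:
  x=-2.637: |R|=0.89164 <1
  x=-2.287: |R|=0.61495 <1
  x=-2.227: |R|=0.57647 <1
  x=-3.237: |R|=1.57324 >1
  x=-2.829: |R|=1.08127 >1
Interval (-2.7500, 0).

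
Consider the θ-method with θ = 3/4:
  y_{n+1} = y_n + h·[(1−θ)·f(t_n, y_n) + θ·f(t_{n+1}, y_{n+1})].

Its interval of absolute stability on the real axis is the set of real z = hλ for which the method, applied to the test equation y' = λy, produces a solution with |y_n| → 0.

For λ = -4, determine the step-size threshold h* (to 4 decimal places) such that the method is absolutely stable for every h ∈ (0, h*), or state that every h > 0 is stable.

Test eqn y'=λy, z=hλ:
  y_{n+1} = y_n + z·[1/4·y_n + 3/4·y_{n+1}] ⇒ (1 − 3/4z)y_{n+1} = (1 + 1/4z)y_n
  R(z) = (1 + 1/4z)/(1 − 3/4z).

Need |R(x)|<1, x<0.
x=-1.08: |R|=0.4033
x=-2: |R|=0.2000
x=-10: |R|=0.1765
x=-100: |R|=0.3158
θ=3/4≥1/2 ⇒ |1+1/4x|<|1−3/4x| ∀x<0 ⇒ stable on all of ℝ⁻.

interval (−∞, 0). Any h>0 works for λ=-4.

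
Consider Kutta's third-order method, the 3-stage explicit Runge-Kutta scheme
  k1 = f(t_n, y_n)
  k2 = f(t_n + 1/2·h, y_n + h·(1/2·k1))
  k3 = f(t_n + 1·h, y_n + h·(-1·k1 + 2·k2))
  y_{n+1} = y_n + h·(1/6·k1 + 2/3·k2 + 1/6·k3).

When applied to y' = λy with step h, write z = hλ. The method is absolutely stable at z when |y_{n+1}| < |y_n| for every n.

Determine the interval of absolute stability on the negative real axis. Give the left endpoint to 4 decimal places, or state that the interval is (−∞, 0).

On y'=λy, z=hλ:
  order 3, 3-stage ⇒ R(z)=1+z+z^2/2+z^3/6
  (e.g. R(-0.7)=0.48783, |R|=0.48783)

Find x<0 with |R(x)|<1.
x=-0.7: |R|=0.4878
|R(-2.56)|=1.0794 |R(-2.53)|=1.0286 |R(-0.64)|=0.5211
Bisect:
  x_lo=-3.3596 |R|=3.0360  x_hi=-0.0844 |R|=0.9191
  mid=-1.72200 |R|=0.09039 →hi
  mid=-2.54080 |R|=1.04672 →lo
  mid=-2.13140 |R|=0.47374 →hi
  mid=-2.33610 |R|=0.73224 →hi
  mid=-2.43845 |R|=0.88194 →hi
  mid=-2.48962 |R|=0.96238 →hi
  mid=-2.51521 |R|=1.00405 →lo
  ...
  [-2.51281,-2.51261] ⇒ x*=-2.5127
So |R|<1 on (-2.5127, 0).

z∈(-2.5127,0).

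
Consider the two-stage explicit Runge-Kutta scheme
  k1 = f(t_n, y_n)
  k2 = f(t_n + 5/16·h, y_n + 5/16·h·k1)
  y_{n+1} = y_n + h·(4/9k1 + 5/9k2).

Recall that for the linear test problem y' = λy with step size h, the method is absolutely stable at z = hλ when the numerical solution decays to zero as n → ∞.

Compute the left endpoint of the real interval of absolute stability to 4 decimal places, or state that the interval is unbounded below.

left endpoint -5.7600.

On y'=λy, z=hλ:
  k1=λy_n ⇒ h·k1=z·y_n;  k2=λ(1+5/16z)y_n ⇒ h·k2=z(1+5/16z)y_n
  y_{n+1}/y_n = 1 + 4/9z + 5/9z(1+5/16z) = 1 + z + 25/144z²
  R(z) = 1 + z + 25/144z².

Need |R(x)|<1, x<0.
x=-1.63: |R|=0.1687
R=1: x+25/144x²=0 ⇒ x=−144/25=-5.7600; min R=1−1/(4·25/144)=-0.4400>−1
Confirm numerically:
  x=-3.320: |R|=0.40639 <1
  x=-3.262: |R|=0.41467 <1
  x=-2.499: |R|=0.41480 <1
  x=-5.977: |R|=1.22518 >1
  x=-5.849: |R|=1.09038 >1
Stable set (-5.7600, 0).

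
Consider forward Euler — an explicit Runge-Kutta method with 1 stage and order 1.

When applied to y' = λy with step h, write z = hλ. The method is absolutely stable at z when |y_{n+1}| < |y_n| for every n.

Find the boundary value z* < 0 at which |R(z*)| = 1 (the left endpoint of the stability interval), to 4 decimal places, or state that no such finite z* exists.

With y'=λy (z=hλ):
  order 1, 1-stage ⇒ R(z)=1+z
  (e.g. R(-0.92)=0.08000, |R|=0.08000)

Need |R(x)|<1, x<0.
x=-0.92: |R|=0.0800
|R(-1.89)|=0.8900 |R(-1.22)|=0.2200
Bisect:
  x_lo=-2.3350 |R|=1.3350  x_hi=-0.1033 |R|=0.8967
  mid=-1.21918 |R|=0.21918 →hi
  mid=-1.77711 |R|=0.77711 →hi
  mid=-2.05607 |R|=1.05607 →lo
  mid=-1.91659 |R|=0.91659 →hi
  mid=-1.98633 |R|=0.98633 →hi
  mid=-2.02120 |R|=1.02120 →lo
  mid=-2.00377 |R|=1.00377 →lo
  mid=-1.99505 |R|=0.99505 →hi
  mid=-1.99941 |R|=0.99941 →hi
  mid=-2.00159 |R|=1.00159 →lo
  ...
  [-2.00009,-1.99995] ⇒ x*=-2.0000
Interval (-2.0000, 0).

left endpoint -2.0000.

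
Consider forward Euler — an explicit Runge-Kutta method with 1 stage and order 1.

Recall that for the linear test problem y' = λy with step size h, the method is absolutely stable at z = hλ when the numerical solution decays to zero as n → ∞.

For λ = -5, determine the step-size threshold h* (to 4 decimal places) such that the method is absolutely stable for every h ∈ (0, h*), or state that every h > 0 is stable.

(-2.0000,0); λ=-5 ⇒ h* = 0.4000.

Test eqn y'=λy, z=hλ:
  order 1, 1-stage ⇒ R(z)=1+z
  (e.g. R(-0.4)=0.60000, |R|=0.60000)

Find x<0 with |R(x)|<1.
x=-0.4: |R|=0.6000
|R(-2.02)|=1.0200 |R(-1.25)|=0.2500 |R(-1.18)|=0.1800
Bisect:
  x_lo=-2.8838 |R|=1.8838  x_hi=-0.3815 |R|=0.6185
  mid=-1.63269 |R|=0.63269 →hi
  mid=-2.25827 |R|=1.25827 →lo
  mid=-1.94548 |R|=0.94548 →hi
  mid=-2.10187 |R|=1.10187 →lo
  mid=-2.02367 |R|=1.02367 →lo
  mid=-1.98458 |R|=0.98458 →hi
  mid=-2.00413 |R|=1.00413 →lo
  ...
  [-2.00000,-1.99985] ⇒ x*=-2.0000
So |R|<1 on (-2.0000, 0).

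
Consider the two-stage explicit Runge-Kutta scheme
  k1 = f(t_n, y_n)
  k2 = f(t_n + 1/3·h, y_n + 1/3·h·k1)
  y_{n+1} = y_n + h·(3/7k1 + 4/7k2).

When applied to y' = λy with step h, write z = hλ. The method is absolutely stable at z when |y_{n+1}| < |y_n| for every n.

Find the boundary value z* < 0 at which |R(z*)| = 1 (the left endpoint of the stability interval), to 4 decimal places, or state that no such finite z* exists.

left endpoint -5.2500.

On y'=λy, z=hλ:
  k1=λy_n ⇒ h·k1=z·y_n;  k2=λ(1+1/3z)y_n ⇒ h·k2=z(1+1/3z)y_n
  y_{n+1}/y_n = 1 + 3/7z + 4/7z(1+1/3z) = 1 + z + 4/21z²
  R(z) = 1 + z + 4/21z².

Solve |R(x)|<1 on ℝ⁻.
x=-1.17: |R|=0.0907
R=1: x+4/21x²=0 ⇒ x=−21/4=-5.2500; min R=1−1/(4·4/21)=-0.3125>−1
Confirm numerically:
  x=-4.119: |R|=0.11265 <1
  x=-2.854: |R|=0.30251 <1
  x=-2.244: |R|=0.28485 <1
  x=-5.815: |R|=1.62580 >1
  x=-5.515: |R|=1.27838 >1
Stable set (-5.2500, 0).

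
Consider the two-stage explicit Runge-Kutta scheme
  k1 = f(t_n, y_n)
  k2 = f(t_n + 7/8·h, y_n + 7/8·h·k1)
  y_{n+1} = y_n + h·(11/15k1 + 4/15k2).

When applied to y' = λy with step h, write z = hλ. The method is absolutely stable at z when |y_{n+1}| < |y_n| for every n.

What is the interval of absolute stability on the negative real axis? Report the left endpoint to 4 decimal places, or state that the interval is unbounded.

Set f=λy, z=hλ:
  k1=λy_n ⇒ h·k1=z·y_n;  k2=λ(1+7/8z)y_n ⇒ h·k2=z(1+7/8z)y_n
  y_{n+1}/y_n = 1 + 11/15z + 4/15z(1+7/8z) = 1 + z + 7/30z²
  Hence R(z) = 1 + z + 7/30z².

Solve |R(x)|<1 on ℝ⁻.
x=-0.91: |R|=0.2832
R=1: x+7/30x²=0 ⇒ x=−30/7=-4.2857; min R=1−1/(4·7/30)=-0.0714>−1
Confirm numerically:
  x=-4.140: |R|=0.85924 <1
  x=-4.063: |R|=0.78886 <1
  x=-3.159: |R|=0.16950 <1
  x=-1.933: |R|=0.06115 <1
  x=-4.851: |R|=1.63985 >1
  x=-4.369: |R|=1.08490 >1
Interval (-4.2857, 0).

(-4.2857, 0).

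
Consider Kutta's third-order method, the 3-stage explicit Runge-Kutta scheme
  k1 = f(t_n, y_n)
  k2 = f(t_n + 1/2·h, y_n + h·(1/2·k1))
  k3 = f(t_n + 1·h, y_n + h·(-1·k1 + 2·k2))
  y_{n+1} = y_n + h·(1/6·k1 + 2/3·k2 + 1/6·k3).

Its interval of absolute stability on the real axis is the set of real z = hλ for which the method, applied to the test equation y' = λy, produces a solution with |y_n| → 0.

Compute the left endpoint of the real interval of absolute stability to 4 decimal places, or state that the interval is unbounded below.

z* = -2.5127.

Set f=λy, z=hλ:
  order 3, 3-stage ⇒ R(z)=1+z+z^2/2+z^3/6
  (e.g. R(-1.31)=0.17337, |R|=0.17337)

Solve |R(x)|<1 on ℝ⁻.
x=-1.31: |R|=0.1734
|R(-2.02)|=0.3535 |R(-0.72)|=0.4770 |R(-0.61)|=0.5382
Bisect:
  x_lo=-3.3592 |R|=3.0347  x_hi=-0.0749 |R|=0.9278
  mid=-1.71706 |R|=0.08664 →hi
  mid=-2.53813 |R|=1.04222 →lo
  mid=-2.12759 |R|=0.46941 →hi
  mid=-2.33286 |R|=0.72774 →hi
  mid=-2.43549 |R|=0.87742 →hi
  mid=-2.48681 |R|=0.95786 →hi
  mid=-2.51247 |R|=0.99954 →hi
  mid=-2.52530 |R|=1.02076 →lo
  mid=-2.51888 |R|=1.01012 →lo
  ...
  [-2.51287,-2.51267] ⇒ x*=-2.5127
Interval (-2.5127, 0).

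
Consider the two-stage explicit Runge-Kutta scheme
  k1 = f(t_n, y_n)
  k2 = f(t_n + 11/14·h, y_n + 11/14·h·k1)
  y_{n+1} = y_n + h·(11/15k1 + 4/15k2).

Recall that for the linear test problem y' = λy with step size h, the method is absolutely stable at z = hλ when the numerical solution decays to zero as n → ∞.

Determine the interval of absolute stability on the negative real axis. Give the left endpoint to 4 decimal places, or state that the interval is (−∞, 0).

z∈(-4.7727,0).

With y'=λy (z=hλ):
  k1=λy_n ⇒ h·k1=z·y_n;  k2=λ(1+11/14z)y_n ⇒ h·k2=z(1+11/14z)y_n
  y_{n+1}/y_n = 1 + 11/15z + 4/15z(1+11/14z) = 1 + z + 22/105z²
  so R(z) = 1 + z + 22/105z².

Find x<0 with |R(x)|<1.
x=-0.94: |R|=0.2451
R=1: x+22/105x²=0 ⇒ x=−105/22=-4.7727; min R=1−1/(4·22/105)=-0.1932>−1
Confirm numerically:
  x=-3.531: |R|=0.08133 <1
  x=-3.418: |R|=0.02981 <1
  x=-2.107: |R|=0.17683 <1
  x=-5.303: |R|=1.58919 >1
  x=-4.800: |R|=1.02743 >1
Interval (-4.7727, 0).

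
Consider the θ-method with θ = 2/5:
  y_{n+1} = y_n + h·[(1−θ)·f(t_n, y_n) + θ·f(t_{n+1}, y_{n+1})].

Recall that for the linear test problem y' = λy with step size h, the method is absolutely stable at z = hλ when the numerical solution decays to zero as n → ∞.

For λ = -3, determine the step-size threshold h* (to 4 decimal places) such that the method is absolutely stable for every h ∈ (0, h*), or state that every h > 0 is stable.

(-10.0000,0); λ=-3 ⇒ h* = (10)/3 = 3.3333.

Set f=λy, z=hλ:
  y_{n+1} = y_n + z·[3/5·y_n + 2/5·y_{n+1}] ⇒ (1 − 2/5z)y_{n+1} = (1 + 3/5z)y_n
  so R(z) = (1 + 3/5z)/(1 − 2/5z).

Solve |R(x)|<1 on ℝ⁻.
x=-1.19: |R|=0.1938
R=−1: 1+3/5x = −1+2/5x ⇒ -1/5x=2 ⇒ x=2/(-1/5)=-10.0000
Confirm numerically:
  x=-9.283: |R|=0.96957 <1
  x=-5.998: |R|=0.76453 <1
  x=-5.831: |R|=0.74979 <1
  x=-5.260: |R|=0.69459 <1
  x=-10.096: |R|=1.00381 >1
  x=-10.042: |R|=1.00167 >1
So |R|<1 on (-10.0000, 0).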